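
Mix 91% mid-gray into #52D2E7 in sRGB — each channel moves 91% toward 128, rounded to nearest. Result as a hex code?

#7C8789

#52D2E7 is rgb(82, 210, 231).
Per channel, c → c + 0.91(128 − c):
  R: 82 + 41.86 = 123.86 → 124
  G: 210 + 0.91×(128−210) = 210 − 74.62 = 135.38 → 135
  B: 231 + 0.91×(128−231) = 231 − 93.73 = 137.27 → 137
rgb(124, 135, 137) = #7C8789.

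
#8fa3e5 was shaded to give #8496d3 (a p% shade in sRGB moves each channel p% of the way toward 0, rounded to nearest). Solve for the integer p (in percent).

8%

#8fa3e5 is rgb(143, 163, 229); #8496d3 is rgb(132, 150, 211).
On the B channel (widest range): 211 ≈ 229 + (p/100)(0 − 229), so p ≈ 100×(211 − 229)/(0 − 229) = -1800/-229 = 7.86.
p = 8 reproduces all three channels after rounding.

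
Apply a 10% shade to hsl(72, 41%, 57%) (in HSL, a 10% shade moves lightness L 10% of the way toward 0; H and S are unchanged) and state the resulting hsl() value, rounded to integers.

hsl(72, 41%, 51%)

L moves 10% from 57 toward 0: 57 − 5.7 = 51.3 → 51.
H and S are unchanged.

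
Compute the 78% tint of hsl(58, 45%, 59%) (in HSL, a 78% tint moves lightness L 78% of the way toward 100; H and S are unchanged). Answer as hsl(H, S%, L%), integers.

L moves 78% from 59 toward 100: 59 + 31.98 = 90.98 → 91.
H and S are unchanged.

hsl(58, 45%, 91%)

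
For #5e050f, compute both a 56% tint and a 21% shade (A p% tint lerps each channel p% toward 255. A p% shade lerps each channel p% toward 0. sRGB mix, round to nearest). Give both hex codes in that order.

#b89195, #4a040c

#5e050f is rgb(94, 5, 15).
56% tint:
  R: 94 + 0.56×(255−94) = 94 + 90.16 = 184.16 → 184
  G: 5 + 0.56×(255−5) = 5 + 140 = 145 → 145
  B: 15 + 134.4 = 149.4 → 149
  → #b89195
21% shade:
  R: 94 + 0.21×(0−94) = 94 − 19.74 = 74.26 → 74
  G: 5 + 0.21×(0−5) = 5 − 1.05 = 3.95 → 4
  B: 15 + 0.21×(0−15) = 15 − 3.15 = 11.85 → 12
  → #4a040c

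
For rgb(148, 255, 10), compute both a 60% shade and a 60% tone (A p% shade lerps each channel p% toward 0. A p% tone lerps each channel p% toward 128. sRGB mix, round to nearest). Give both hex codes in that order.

#3B6604, #88B351

60% shade:
  R: 148 + 0.6×(0−148) = 148 − 88.8 = 59.2 → 59
  G: 255 + 0.6×(0−255) = 255 − 153 = 102 → 102
  B: 10 + 0.6×(0−10) = 10 − 6 = 4 → 4
  → #3B6604
60% tone:
  R: 148 + 0.6×(128−148) = 148 − 12 = 136 → 136
  G: 255 + 0.6×(128−255) = 255 − 76.2 = 178.8 → 179
  B: 10 + 0.6×(128−10) = 10 + 70.8 = 80.8 → 81
  → #88B351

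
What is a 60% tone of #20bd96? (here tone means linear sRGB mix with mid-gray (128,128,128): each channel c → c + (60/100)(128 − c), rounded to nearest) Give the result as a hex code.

#20bd96 is rgb(32, 189, 150).
Lerp each channel 60% toward 128:
  R: 32 + 57.6 = 89.6 → 90
  G: 189 − 36.6 = 152.4 → 152
  B: 150 + 0.6×(128−150) = 150 − 13.2 = 136.8 → 137
rgb(90, 152, 137) = #5a9889.

#5a9889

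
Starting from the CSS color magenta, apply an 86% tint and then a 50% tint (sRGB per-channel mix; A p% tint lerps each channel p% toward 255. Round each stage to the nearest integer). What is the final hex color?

CSS magenta is rgb(255, 0, 255).
An 86% tint moves each channel 86% toward 255:
  R: 255 + 0 = 255 → 255
  G: 0 + 0.86×(255−0) = 0 + 219.3 = 219.3 → 219
  B: 255 + 0 = 255 → 255
After the tint: rgb(255, 219, 255) = #FFDBFF.
Lerp each channel 50% toward 255:
  R: 255 + 0.5×(255−255) = 255 + 0 = 255 → 255
  G: 219 + 0.5×(255−219) = 219 + 18 = 237 → 237
  B: 255 + 0.5×(255−255) = 255 + 0 = 255 → 255
rgb(255, 237, 255) = #FFEDFF.

#FFEDFF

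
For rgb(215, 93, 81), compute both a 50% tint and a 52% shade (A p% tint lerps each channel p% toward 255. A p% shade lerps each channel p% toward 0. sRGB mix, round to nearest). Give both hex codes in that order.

#ebaea8, #672d27

50% tint:
  R: 215 + 0.5×(255−215) = 215 + 20 = 235 → 235
  G: 93 + 81 = 174 → 174
  B: 81 + 87 = 168 → 168
  → #ebaea8
52% shade:
  R: 215 + 0.52×(0−215) = 215 − 111.8 = 103.2 → 103
  G: 93 + 0.52×(0−93) = 93 − 48.36 = 44.64 → 45
  B: 81 + 0.52×(0−81) = 81 − 42.12 = 38.88 → 39
  → #672d27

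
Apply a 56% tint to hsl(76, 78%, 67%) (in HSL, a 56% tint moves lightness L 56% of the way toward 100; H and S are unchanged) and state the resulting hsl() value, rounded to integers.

hsl(76, 78%, 85%)

L moves 56% from 67 toward 100: 67 + 18.48 = 85.48 → 85.
H and S are unchanged.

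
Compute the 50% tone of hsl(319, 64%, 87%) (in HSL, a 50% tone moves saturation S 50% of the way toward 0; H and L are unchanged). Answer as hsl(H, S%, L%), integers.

hsl(319, 32%, 87%)

S moves 50% from 64 toward 0: 64 − 32 = 32 → 32.
H and L are unchanged.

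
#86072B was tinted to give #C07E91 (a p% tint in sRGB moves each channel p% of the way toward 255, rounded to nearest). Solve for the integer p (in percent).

48%

#86072B is rgb(134, 7, 43); #C07E91 is rgb(192, 126, 145).
On the G channel (widest range): 126 ≈ 7 + (p/100)(255 − 7), so p ≈ 100×(126 − 7)/(255 − 7) = 11900/248 = 47.98.
p = 48 reproduces all three channels after rounding.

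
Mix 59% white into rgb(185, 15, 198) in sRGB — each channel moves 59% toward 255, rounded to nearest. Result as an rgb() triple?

rgb(226, 157, 232)

A 59% tint moves each channel 59% toward 255:
  R: 185 + 41.3 = 226.3 → 226
  G: 15 + 0.59×(255−15) = 15 + 141.6 = 156.6 → 157
  B: 198 + 33.63 = 231.63 → 232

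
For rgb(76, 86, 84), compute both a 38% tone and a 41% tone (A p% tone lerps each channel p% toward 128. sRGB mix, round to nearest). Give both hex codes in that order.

38% tone:
  R: 76 + 0.38×(128−76) = 76 + 19.76 = 95.76 → 96
  G: 86 + 0.38×(128−86) = 86 + 15.96 = 101.96 → 102
  B: 84 + 16.72 = 100.72 → 101
  → #606665
41% tone:
  R: 76 + 0.41×(128−76) = 76 + 21.32 = 97.32 → 97
  G: 86 + 17.22 = 103.22 → 103
  B: 84 + 18.04 = 102.04 → 102
  → #616766

#606665, #616766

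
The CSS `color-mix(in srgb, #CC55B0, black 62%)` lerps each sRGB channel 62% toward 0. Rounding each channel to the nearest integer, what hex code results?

#CC55B0 is rgb(204, 85, 176).
Lerp each channel 62% toward 0:
  R: 204 − 126.48 = 77.52 → 78
  G: 85 + 0.62×(0−85) = 85 − 52.7 = 32.3 → 32
  B: 176 − 109.12 = 66.88 → 67
rgb(78, 32, 67) = #4E2043.

#4E2043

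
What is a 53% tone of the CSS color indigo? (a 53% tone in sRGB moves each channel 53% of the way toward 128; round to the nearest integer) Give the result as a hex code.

CSS indigo is rgb(75, 0, 130).
Lerp each channel 53% toward 128:
  R: 75 + 28.09 = 103.09 → 103
  G: 0 + 0.53×(128−0) = 0 + 67.84 = 67.84 → 68
  B: 130 + 0.53×(128−130) = 130 − 1.06 = 128.94 → 129
rgb(103, 68, 129) = #674481.

#674481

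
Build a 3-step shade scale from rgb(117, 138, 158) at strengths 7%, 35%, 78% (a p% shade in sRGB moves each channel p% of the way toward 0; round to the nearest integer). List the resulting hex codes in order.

7%: (117 − 8.19 = 108.81→109, 138 − 9.66 = 128.34→128, 158 − 11.06 = 146.94→147) → #6d8093
35%: (117 − 40.95 = 76.05→76, 138 − 48.3 = 89.7→90, 158 − 55.3 = 102.7→103) → #4c5a67
78%: (117 − 91.26 = 25.74→26, 138 − 107.64 = 30.36→30, 158 − 123.24 = 34.76→35) → #1a1e23

#6d8093, #4c5a67, #1a1e23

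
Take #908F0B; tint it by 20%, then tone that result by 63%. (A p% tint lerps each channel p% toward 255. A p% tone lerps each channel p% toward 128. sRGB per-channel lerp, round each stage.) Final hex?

#8E8E67

#908F0B is rgb(144, 143, 11).
Lerp each channel 20% toward 255:
  R: 144 + 0.2×(255−144) = 144 + 22.2 = 166.2 → 166
  G: 143 + 22.4 = 165.4 → 165
  B: 11 + 48.8 = 59.8 → 60
After the tint: rgb(166, 165, 60) = #A6A53C.
A 63% tone moves each channel 63% toward 128:
  R: 166 − 23.94 = 142.06 → 142
  G: 165 + 0.63×(128−165) = 165 − 23.31 = 141.69 → 142
  B: 60 + 0.63×(128−60) = 60 + 42.84 = 102.84 → 103
rgb(142, 142, 103) = #8E8E67.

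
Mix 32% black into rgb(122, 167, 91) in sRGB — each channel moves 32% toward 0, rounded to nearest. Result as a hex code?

#53723E

Per channel, c → c + 0.32(0 − c):
  R: 122 − 39.04 = 82.96 → 83
  G: 167 − 53.44 = 113.56 → 114
  B: 91 − 29.12 = 61.88 → 62
rgb(83, 114, 62) = #53723E.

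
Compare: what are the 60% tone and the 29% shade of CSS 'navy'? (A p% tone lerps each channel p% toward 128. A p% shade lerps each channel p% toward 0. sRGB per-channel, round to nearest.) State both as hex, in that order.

#4D4D80, #00005B

CSS navy is rgb(0, 0, 128).
60% tone:
  R: 0 + 0.6×(128−0) = 0 + 76.8 = 76.8 → 77
  G: 0 + 76.8 = 76.8 → 77
  B: 128 + 0.6×(128−128) = 128 + 0 = 128 → 128
  → #4D4D80
29% shade:
  R: 0 + 0.29×(0−0) = 0 + 0 = 0 → 0
  G: 0 + 0.29×(0−0) = 0 + 0 = 0 → 0
  B: 128 − 37.12 = 90.88 → 91
  → #00005B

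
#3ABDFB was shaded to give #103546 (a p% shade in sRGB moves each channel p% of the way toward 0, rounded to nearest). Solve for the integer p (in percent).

72%

#3ABDFB is rgb(58, 189, 251); #103546 is rgb(16, 53, 70).
On the B channel (widest range): 70 ≈ 251 + (p/100)(0 − 251), so p ≈ 100×(70 − 251)/(0 − 251) = -18100/-251 = 72.11.
p = 72 reproduces all three channels after rounding.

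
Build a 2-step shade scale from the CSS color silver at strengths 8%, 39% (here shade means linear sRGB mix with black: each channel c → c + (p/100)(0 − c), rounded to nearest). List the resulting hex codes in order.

CSS silver is rgb(192, 192, 192).
8%: (192 − 15.36 = 176.64→177, 192 − 15.36 = 176.64→177, 192 − 15.36 = 176.64→177) → #B1B1B1
39%: (192 − 74.88 = 117.12→117, 192 − 74.88 = 117.12→117, 192 − 74.88 = 117.12→117) → #757575

#B1B1B1, #757575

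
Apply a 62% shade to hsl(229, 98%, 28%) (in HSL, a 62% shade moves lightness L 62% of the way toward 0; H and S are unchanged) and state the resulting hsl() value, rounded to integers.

hsl(229, 98%, 11%)

L moves 62% from 28 toward 0: 28 − 17.36 = 10.64 → 11.
H and S are unchanged.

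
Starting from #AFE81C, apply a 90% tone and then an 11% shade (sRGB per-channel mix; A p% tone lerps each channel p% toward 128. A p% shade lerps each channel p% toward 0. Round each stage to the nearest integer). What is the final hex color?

#AFE81C is rgb(175, 232, 28).
A 90% tone moves each channel 90% toward 128:
  R: 175 + 0.9×(128−175) = 175 − 42.3 = 132.7 → 133
  G: 232 + 0.9×(128−232) = 232 − 93.6 = 138.4 → 138
  B: 28 + 90 = 118 → 118
After the tone: rgb(133, 138, 118) = #858A76.
Lerp each channel 11% toward 0:
  R: 133 + 0.11×(0−133) = 133 − 14.63 = 118.37 → 118
  G: 138 + 0.11×(0−138) = 138 − 15.18 = 122.82 → 123
  B: 118 + 0.11×(0−118) = 118 − 12.98 = 105.02 → 105
rgb(118, 123, 105) = #767B69.

#767B69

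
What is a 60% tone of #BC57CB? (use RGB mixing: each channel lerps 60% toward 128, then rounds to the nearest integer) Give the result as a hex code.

#98709E

#BC57CB is rgb(188, 87, 203).
Per channel, c → c + 0.6(128 − c):
  R: 188 + 0.6×(128−188) = 188 − 36 = 152 → 152
  G: 87 + 0.6×(128−87) = 87 + 24.6 = 111.6 → 112
  B: 203 + 0.6×(128−203) = 203 − 45 = 158 → 158
rgb(152, 112, 158) = #98709E.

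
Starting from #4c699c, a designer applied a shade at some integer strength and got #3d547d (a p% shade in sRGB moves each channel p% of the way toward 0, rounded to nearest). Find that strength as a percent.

20%

#4c699c is rgb(76, 105, 156); #3d547d is rgb(61, 84, 125).
On the B channel (widest range): 125 ≈ 156 + (p/100)(0 − 156), so p ≈ 100×(125 − 156)/(0 − 156) = -3100/-156 = 19.87.
p = 20 reproduces all three channels after rounding.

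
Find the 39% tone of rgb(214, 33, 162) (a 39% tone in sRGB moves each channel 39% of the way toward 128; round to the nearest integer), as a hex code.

Per channel, c → c + 0.39(128 − c):
  R: 214 + 0.39×(128−214) = 214 − 33.54 = 180.46 → 180
  G: 33 + 0.39×(128−33) = 33 + 37.05 = 70.05 → 70
  B: 162 − 13.26 = 148.74 → 149
rgb(180, 70, 149) = #B44695.

#B44695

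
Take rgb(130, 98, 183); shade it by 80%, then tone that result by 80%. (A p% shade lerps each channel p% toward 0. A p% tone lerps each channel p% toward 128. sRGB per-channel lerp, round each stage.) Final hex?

Lerp each channel 80% toward 0:
  R: 130 − 104 = 26 → 26
  G: 98 − 78.4 = 19.6 → 20
  B: 183 + 0.8×(0−183) = 183 − 146.4 = 36.6 → 37
After the shade: rgb(26, 20, 37) = #1a1425.
Per channel, c → c + 0.8(128 − c):
  R: 26 + 81.6 = 107.6 → 108
  G: 20 + 0.8×(128−20) = 20 + 86.4 = 106.4 → 106
  B: 37 + 72.8 = 109.8 → 110
rgb(108, 106, 110) = #6c6a6e.

#6c6a6e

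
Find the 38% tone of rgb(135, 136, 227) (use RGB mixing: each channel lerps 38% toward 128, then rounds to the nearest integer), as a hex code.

#8485BD

Per channel, c → c + 0.38(128 − c):
  R: 135 + 0.38×(128−135) = 135 − 2.66 = 132.34 → 132
  G: 136 − 3.04 = 132.96 → 133
  B: 227 + 0.38×(128−227) = 227 − 37.62 = 189.38 → 189
rgb(132, 133, 189) = #8485BD.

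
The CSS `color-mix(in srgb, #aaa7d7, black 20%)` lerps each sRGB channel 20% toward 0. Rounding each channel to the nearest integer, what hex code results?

#aaa7d7 is rgb(170, 167, 215).
Per channel, c → c + 0.2(0 − c):
  R: 170 − 34 = 136 → 136
  G: 167 − 33.4 = 133.6 → 134
  B: 215 + 0.2×(0−215) = 215 − 43 = 172 → 172
rgb(136, 134, 172) = #8886ac.

#8886ac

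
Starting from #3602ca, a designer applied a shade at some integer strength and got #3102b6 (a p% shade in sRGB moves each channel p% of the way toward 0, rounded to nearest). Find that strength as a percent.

10%

#3602ca is rgb(54, 2, 202); #3102b6 is rgb(49, 2, 182).
On the B channel (widest range): 182 ≈ 202 + (p/100)(0 − 202), so p ≈ 100×(182 − 202)/(0 − 202) = -2000/-202 = 9.90.
p = 10 reproduces all three channels after rounding.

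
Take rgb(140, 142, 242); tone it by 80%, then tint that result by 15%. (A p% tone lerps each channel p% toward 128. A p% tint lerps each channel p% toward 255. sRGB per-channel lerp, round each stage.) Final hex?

Lerp each channel 80% toward 128:
  R: 140 − 9.6 = 130.4 → 130
  G: 142 + 0.8×(128−142) = 142 − 11.2 = 130.8 → 131
  B: 242 − 91.2 = 150.8 → 151
After the tone: rgb(130, 131, 151) = #828397.
A 15% tint moves each channel 15% toward 255:
  R: 130 + 0.15×(255−130) = 130 + 18.75 = 148.75 → 149
  G: 131 + 0.15×(255−131) = 131 + 18.6 = 149.6 → 150
  B: 151 + 15.6 = 166.6 → 167
rgb(149, 150, 167) = #9596a7.

#9596a7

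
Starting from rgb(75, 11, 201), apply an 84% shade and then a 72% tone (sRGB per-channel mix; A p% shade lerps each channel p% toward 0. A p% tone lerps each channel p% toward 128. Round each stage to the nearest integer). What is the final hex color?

#605d65

Per channel, c → c + 0.84(0 − c):
  R: 75 − 63 = 12 → 12
  G: 11 + 0.84×(0−11) = 11 − 9.24 = 1.76 → 2
  B: 201 + 0.84×(0−201) = 201 − 168.84 = 32.16 → 32
After the shade: rgb(12, 2, 32) = #0c0220.
Lerp each channel 72% toward 128:
  R: 12 + 83.52 = 95.52 → 96
  G: 2 + 90.72 = 92.72 → 93
  B: 32 + 0.72×(128−32) = 32 + 69.12 = 101.12 → 101
rgb(96, 93, 101) = #605d65.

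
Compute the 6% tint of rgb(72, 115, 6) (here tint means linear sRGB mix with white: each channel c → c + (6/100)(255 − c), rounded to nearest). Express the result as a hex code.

#537B15

A 6% tint moves each channel 6% toward 255:
  R: 72 + 0.06×(255−72) = 72 + 10.98 = 82.98 → 83
  G: 115 + 0.06×(255−115) = 115 + 8.4 = 123.4 → 123
  B: 6 + 0.06×(255−6) = 6 + 14.94 = 20.94 → 21
rgb(83, 123, 21) = #537B15.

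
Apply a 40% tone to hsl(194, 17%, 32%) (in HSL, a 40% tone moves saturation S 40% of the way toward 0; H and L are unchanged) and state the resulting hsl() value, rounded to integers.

S moves 40% from 17 toward 0: 17 − 6.8 = 10.2 → 10.
H and L are unchanged.

hsl(194, 10%, 32%)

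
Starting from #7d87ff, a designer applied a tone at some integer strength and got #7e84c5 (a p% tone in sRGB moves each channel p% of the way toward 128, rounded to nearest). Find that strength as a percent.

#7d87ff is rgb(125, 135, 255); #7e84c5 is rgb(126, 132, 197).
On the B channel (widest range): 197 ≈ 255 + (p/100)(128 − 255), so p ≈ 100×(197 − 255)/(128 − 255) = -5800/-127 = 45.67.
p = 46 reproduces all three channels after rounding.

46%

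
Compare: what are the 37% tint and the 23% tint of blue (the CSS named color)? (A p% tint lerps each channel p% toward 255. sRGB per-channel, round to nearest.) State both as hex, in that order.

#5E5EFF, #3B3BFF

CSS blue is rgb(0, 0, 255).
37% tint:
  R: 0 + 94.35 = 94.35 → 94
  G: 0 + 94.35 = 94.35 → 94
  B: 255 + 0.37×(255−255) = 255 + 0 = 255 → 255
  → #5E5EFF
23% tint:
  R: 0 + 58.65 = 58.65 → 59
  G: 0 + 0.23×(255−0) = 0 + 58.65 = 58.65 → 59
  B: 255 + 0.23×(255−255) = 255 + 0 = 255 → 255
  → #3B3BFF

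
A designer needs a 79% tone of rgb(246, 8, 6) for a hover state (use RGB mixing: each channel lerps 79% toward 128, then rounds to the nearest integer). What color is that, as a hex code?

#996766

A 79% tone moves each channel 79% toward 128:
  R: 246 + 0.79×(128−246) = 246 − 93.22 = 152.78 → 153
  G: 8 + 94.8 = 102.8 → 103
  B: 6 + 0.79×(128−6) = 6 + 96.38 = 102.38 → 102
rgb(153, 103, 102) = #996766.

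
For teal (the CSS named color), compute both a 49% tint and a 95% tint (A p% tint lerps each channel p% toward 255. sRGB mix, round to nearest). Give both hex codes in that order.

#7DBEBE, #F2F9F9

CSS teal is rgb(0, 128, 128).
49% tint:
  R: 0 + 0.49×(255−0) = 0 + 124.95 = 124.95 → 125
  G: 128 + 0.49×(255−128) = 128 + 62.23 = 190.23 → 190
  B: 128 + 0.49×(255−128) = 128 + 62.23 = 190.23 → 190
  → #7DBEBE
95% tint:
  R: 0 + 0.95×(255−0) = 0 + 242.25 = 242.25 → 242
  G: 128 + 0.95×(255−128) = 128 + 120.65 = 248.65 → 249
  B: 128 + 0.95×(255−128) = 128 + 120.65 = 248.65 → 249
  → #F2F9F9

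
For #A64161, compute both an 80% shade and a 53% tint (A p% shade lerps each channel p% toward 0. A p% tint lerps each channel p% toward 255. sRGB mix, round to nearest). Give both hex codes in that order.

#A64161 is rgb(166, 65, 97).
80% shade:
  R: 166 + 0.8×(0−166) = 166 − 132.8 = 33.2 → 33
  G: 65 + 0.8×(0−65) = 65 − 52 = 13 → 13
  B: 97 + 0.8×(0−97) = 97 − 77.6 = 19.4 → 19
  → #210D13
53% tint:
  R: 166 + 47.17 = 213.17 → 213
  G: 65 + 100.7 = 165.7 → 166
  B: 97 + 0.53×(255−97) = 97 + 83.74 = 180.74 → 181
  → #D5A6B5

#210D13, #D5A6B5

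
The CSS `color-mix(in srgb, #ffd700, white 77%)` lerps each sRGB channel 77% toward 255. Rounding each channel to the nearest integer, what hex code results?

#fff6c4

#ffd700 is rgb(255, 215, 0).
Per channel, c → c + 0.77(255 − c):
  R: 255 + 0.77×(255−255) = 255 + 0 = 255 → 255
  G: 215 + 0.77×(255−215) = 215 + 30.8 = 245.8 → 246
  B: 0 + 0.77×(255−0) = 0 + 196.35 = 196.35 → 196
rgb(255, 246, 196) = #fff6c4.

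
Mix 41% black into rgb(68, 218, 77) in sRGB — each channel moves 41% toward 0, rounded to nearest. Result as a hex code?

#28812D

A 41% shade moves each channel 41% toward 0:
  R: 68 − 27.88 = 40.12 → 40
  G: 218 − 89.38 = 128.62 → 129
  B: 77 − 31.57 = 45.43 → 45
rgb(40, 129, 45) = #28812D.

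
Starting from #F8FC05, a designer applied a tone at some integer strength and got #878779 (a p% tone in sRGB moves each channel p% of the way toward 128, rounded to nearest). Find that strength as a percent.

94%

#F8FC05 is rgb(248, 252, 5); #878779 is rgb(135, 135, 121).
On the G channel (widest range): 135 ≈ 252 + (p/100)(128 − 252), so p ≈ 100×(135 − 252)/(128 − 252) = -11700/-124 = 94.35.
p = 94 reproduces all three channels after rounding.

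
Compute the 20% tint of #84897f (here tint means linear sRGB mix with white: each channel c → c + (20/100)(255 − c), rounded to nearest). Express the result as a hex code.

#84897f is rgb(132, 137, 127).
A 20% tint moves each channel 20% toward 255:
  R: 132 + 24.6 = 156.6 → 157
  G: 137 + 0.2×(255−137) = 137 + 23.6 = 160.6 → 161
  B: 127 + 0.2×(255−127) = 127 + 25.6 = 152.6 → 153
rgb(157, 161, 153) = #9da199.

#9da199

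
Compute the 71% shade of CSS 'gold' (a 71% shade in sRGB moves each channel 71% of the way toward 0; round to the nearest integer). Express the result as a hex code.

CSS gold is rgb(255, 215, 0).
Lerp each channel 71% toward 0:
  R: 255 + 0.71×(0−255) = 255 − 181.05 = 73.95 → 74
  G: 215 + 0.71×(0−215) = 215 − 152.65 = 62.35 → 62
  B: 0 + 0 = 0 → 0
rgb(74, 62, 0) = #4A3E00.

#4A3E00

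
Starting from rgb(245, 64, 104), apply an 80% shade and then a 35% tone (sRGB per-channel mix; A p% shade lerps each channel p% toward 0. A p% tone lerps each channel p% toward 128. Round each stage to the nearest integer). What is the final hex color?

#4d353a

Lerp each channel 80% toward 0:
  R: 245 + 0.8×(0−245) = 245 − 196 = 49 → 49
  G: 64 − 51.2 = 12.8 → 13
  B: 104 + 0.8×(0−104) = 104 − 83.2 = 20.8 → 21
After the shade: rgb(49, 13, 21) = #310d15.
Lerp each channel 35% toward 128:
  R: 49 + 0.35×(128−49) = 49 + 27.65 = 76.65 → 77
  G: 13 + 40.25 = 53.25 → 53
  B: 21 + 37.45 = 58.45 → 58
rgb(77, 53, 58) = #4d353a.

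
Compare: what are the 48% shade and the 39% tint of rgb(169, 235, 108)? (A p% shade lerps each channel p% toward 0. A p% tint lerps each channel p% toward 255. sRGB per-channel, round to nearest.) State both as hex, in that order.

48% shade:
  R: 169 + 0.48×(0−169) = 169 − 81.12 = 87.88 → 88
  G: 235 + 0.48×(0−235) = 235 − 112.8 = 122.2 → 122
  B: 108 + 0.48×(0−108) = 108 − 51.84 = 56.16 → 56
  → #587a38
39% tint:
  R: 169 + 33.54 = 202.54 → 203
  G: 235 + 0.39×(255−235) = 235 + 7.8 = 242.8 → 243
  B: 108 + 57.33 = 165.33 → 165
  → #cbf3a5

#587a38, #cbf3a5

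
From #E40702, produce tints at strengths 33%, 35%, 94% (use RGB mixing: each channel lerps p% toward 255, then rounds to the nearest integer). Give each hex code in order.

#E40702 is rgb(228, 7, 2).
33%: (228 + 8.91 = 236.91→237, 7 + 81.84 = 88.84→89, 2 + 83.49 = 85.49→85) → #ED5955
35%: (228 + 9.45 = 237.45→237, 7 + 86.8 = 93.8→94, 2 + 88.55 = 90.55→91) → #ED5E5B
94%: (228 + 25.38 = 253.38→253, 7 + 233.12 = 240.12→240, 2 + 237.82 = 239.82→240) → #FDF0F0

#ED5955, #ED5E5B, #FDF0F0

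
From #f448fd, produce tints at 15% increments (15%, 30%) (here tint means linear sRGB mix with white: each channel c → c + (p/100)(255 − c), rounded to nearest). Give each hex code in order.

#f663fd, #f77ffe

#f448fd is rgb(244, 72, 253).
15%: (244 + 1.65 = 245.65→246, 72 + 27.45 = 99.45→99, 253→253) → #f663fd
30%: (244 + 3.3 = 247.3→247, 72 + 54.9 = 126.9→127, 253 + 0.6 = 253.6→254) → #f77ffe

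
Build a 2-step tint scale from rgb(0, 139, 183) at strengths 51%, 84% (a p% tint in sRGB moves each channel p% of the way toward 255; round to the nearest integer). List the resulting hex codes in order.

#82C6DC, #D6ECF3

51%: (0 + 130.05 = 130.05→130, 139 + 59.16 = 198.16→198, 183 + 36.72 = 219.72→220) → #82C6DC
84%: (0 + 214.2 = 214.2→214, 139 + 97.44 = 236.44→236, 183 + 60.48 = 243.48→243) → #D6ECF3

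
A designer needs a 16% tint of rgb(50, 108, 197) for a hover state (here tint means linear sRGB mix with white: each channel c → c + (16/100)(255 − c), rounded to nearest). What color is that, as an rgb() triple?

A 16% tint moves each channel 16% toward 255:
  R: 50 + 32.8 = 82.8 → 83
  G: 108 + 0.16×(255−108) = 108 + 23.52 = 131.52 → 132
  B: 197 + 9.28 = 206.28 → 206

rgb(83, 132, 206)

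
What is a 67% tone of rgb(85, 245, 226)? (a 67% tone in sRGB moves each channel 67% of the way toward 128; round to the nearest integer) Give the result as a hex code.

#72a7a0

A 67% tone moves each channel 67% toward 128:
  R: 85 + 0.67×(128−85) = 85 + 28.81 = 113.81 → 114
  G: 245 − 78.39 = 166.61 → 167
  B: 226 − 65.66 = 160.34 → 160
rgb(114, 167, 160) = #72a7a0.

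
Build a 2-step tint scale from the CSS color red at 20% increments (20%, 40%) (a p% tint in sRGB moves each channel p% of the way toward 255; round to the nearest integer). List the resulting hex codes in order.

#ff3333, #ff6666

CSS red is rgb(255, 0, 0).
20%: (255→255, 0 + 51 = 51→51, 0 + 51 = 51→51) → #ff3333
40%: (255→255, 0 + 102 = 102→102, 0 + 102 = 102→102) → #ff6666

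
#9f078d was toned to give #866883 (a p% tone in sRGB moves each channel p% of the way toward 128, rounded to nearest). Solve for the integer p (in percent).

80%

#9f078d is rgb(159, 7, 141); #866883 is rgb(134, 104, 131).
On the G channel (widest range): 104 ≈ 7 + (p/100)(128 − 7), so p ≈ 100×(104 − 7)/(128 − 7) = 9700/121 = 80.17.
p = 80 reproduces all three channels after rounding.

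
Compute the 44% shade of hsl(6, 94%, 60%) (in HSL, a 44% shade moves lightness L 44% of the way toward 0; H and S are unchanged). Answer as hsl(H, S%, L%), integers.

hsl(6, 94%, 34%)

L moves 44% from 60 toward 0: 60 − 26.4 = 33.6 → 34.
H and S are unchanged.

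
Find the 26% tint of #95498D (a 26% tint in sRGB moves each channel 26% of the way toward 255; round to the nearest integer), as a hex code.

#95498D is rgb(149, 73, 141).
A 26% tint moves each channel 26% toward 255:
  R: 149 + 0.26×(255−149) = 149 + 27.56 = 176.56 → 177
  G: 73 + 47.32 = 120.32 → 120
  B: 141 + 0.26×(255−141) = 141 + 29.64 = 170.64 → 171
rgb(177, 120, 171) = #B178AB.

#B178AB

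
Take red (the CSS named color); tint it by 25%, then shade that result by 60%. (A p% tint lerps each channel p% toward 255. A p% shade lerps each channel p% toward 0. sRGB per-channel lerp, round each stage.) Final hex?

#661A1A

CSS red is rgb(255, 0, 0).
Lerp each channel 25% toward 255:
  R: 255 + 0.25×(255−255) = 255 + 0 = 255 → 255
  G: 0 + 63.75 = 63.75 → 64
  B: 0 + 0.25×(255−0) = 0 + 63.75 = 63.75 → 64
After the tint: rgb(255, 64, 64) = #FF4040.
Per channel, c → c + 0.6(0 − c):
  R: 255 − 153 = 102 → 102
  G: 64 − 38.4 = 25.6 → 26
  B: 64 + 0.6×(0−64) = 64 − 38.4 = 25.6 → 26
rgb(102, 26, 26) = #661A1A.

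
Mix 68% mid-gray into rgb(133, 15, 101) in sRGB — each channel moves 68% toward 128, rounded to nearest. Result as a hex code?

Per channel, c → c + 0.68(128 − c):
  R: 133 + 0.68×(128−133) = 133 − 3.4 = 129.6 → 130
  G: 15 + 0.68×(128−15) = 15 + 76.84 = 91.84 → 92
  B: 101 + 0.68×(128−101) = 101 + 18.36 = 119.36 → 119
rgb(130, 92, 119) = #825c77.

#825c77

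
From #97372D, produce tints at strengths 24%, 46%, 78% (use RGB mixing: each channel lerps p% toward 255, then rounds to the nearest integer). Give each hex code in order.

#B0675F, #C7938E, #E8D3D1

#97372D is rgb(151, 55, 45).
24%: (151 + 24.96 = 175.96→176, 55 + 48 = 103→103, 45 + 50.4 = 95.4→95) → #B0675F
46%: (151 + 47.84 = 198.84→199, 55 + 92 = 147→147, 45 + 96.6 = 141.6→142) → #C7938E
78%: (151 + 81.12 = 232.12→232, 55 + 156 = 211→211, 45 + 163.8 = 208.8→209) → #E8D3D1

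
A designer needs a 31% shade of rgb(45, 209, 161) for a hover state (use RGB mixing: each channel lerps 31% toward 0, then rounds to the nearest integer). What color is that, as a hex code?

#1F906F

Per channel, c → c + 0.31(0 − c):
  R: 45 − 13.95 = 31.05 → 31
  G: 209 + 0.31×(0−209) = 209 − 64.79 = 144.21 → 144
  B: 161 + 0.31×(0−161) = 161 − 49.91 = 111.09 → 111
rgb(31, 144, 111) = #1F906F.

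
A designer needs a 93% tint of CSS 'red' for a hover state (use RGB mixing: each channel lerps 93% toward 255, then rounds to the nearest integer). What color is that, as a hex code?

CSS red is rgb(255, 0, 0).
Per channel, c → c + 0.93(255 − c):
  R: 255 + 0 = 255 → 255
  G: 0 + 237.15 = 237.15 → 237
  B: 0 + 0.93×(255−0) = 0 + 237.15 = 237.15 → 237
rgb(255, 237, 237) = #ffeded.

#ffeded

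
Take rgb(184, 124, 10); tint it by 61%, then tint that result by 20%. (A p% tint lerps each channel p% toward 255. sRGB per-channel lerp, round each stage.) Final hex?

Lerp each channel 61% toward 255:
  R: 184 + 0.61×(255−184) = 184 + 43.31 = 227.31 → 227
  G: 124 + 0.61×(255−124) = 124 + 79.91 = 203.91 → 204
  B: 10 + 0.61×(255−10) = 10 + 149.45 = 159.45 → 159
After the tint: rgb(227, 204, 159) = #e3cc9f.
Per channel, c → c + 0.2(255 − c):
  R: 227 + 0.2×(255−227) = 227 + 5.6 = 232.6 → 233
  G: 204 + 0.2×(255−204) = 204 + 10.2 = 214.2 → 214
  B: 159 + 19.2 = 178.2 → 178
rgb(233, 214, 178) = #e9d6b2.

#e9d6b2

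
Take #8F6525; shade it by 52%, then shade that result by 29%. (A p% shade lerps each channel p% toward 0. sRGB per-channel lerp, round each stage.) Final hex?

#8F6525 is rgb(143, 101, 37).
Per channel, c → c + 0.52(0 − c):
  R: 143 − 74.36 = 68.64 → 69
  G: 101 − 52.52 = 48.48 → 48
  B: 37 + 0.52×(0−37) = 37 − 19.24 = 17.76 → 18
After the shade: rgb(69, 48, 18) = #453012.
Per channel, c → c + 0.29(0 − c):
  R: 69 + 0.29×(0−69) = 69 − 20.01 = 48.99 → 49
  G: 48 − 13.92 = 34.08 → 34
  B: 18 + 0.29×(0−18) = 18 − 5.22 = 12.78 → 13
rgb(49, 34, 13) = #31220D.

#31220D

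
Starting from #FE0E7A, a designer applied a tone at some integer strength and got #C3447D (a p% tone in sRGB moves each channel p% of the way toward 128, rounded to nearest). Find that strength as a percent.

#FE0E7A is rgb(254, 14, 122); #C3447D is rgb(195, 68, 125).
On the R channel (widest range): 195 ≈ 254 + (p/100)(128 − 254), so p ≈ 100×(195 − 254)/(128 − 254) = -5900/-126 = 46.83.
p = 47 reproduces all three channels after rounding.

47%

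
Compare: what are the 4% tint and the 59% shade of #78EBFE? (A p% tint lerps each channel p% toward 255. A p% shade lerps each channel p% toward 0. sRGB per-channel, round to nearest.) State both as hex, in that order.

#7DECFE, #316068

#78EBFE is rgb(120, 235, 254).
4% tint:
  R: 120 + 5.4 = 125.4 → 125
  G: 235 + 0.8 = 235.8 → 236
  B: 254 + 0.04×(255−254) = 254 + 0.04 = 254.04 → 254
  → #7DECFE
59% shade:
  R: 120 − 70.8 = 49.2 → 49
  G: 235 − 138.65 = 96.35 → 96
  B: 254 − 149.86 = 104.14 → 104
  → #316068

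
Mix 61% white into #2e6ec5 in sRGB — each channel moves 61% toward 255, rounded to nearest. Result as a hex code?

#2e6ec5 is rgb(46, 110, 197).
Per channel, c → c + 0.61(255 − c):
  R: 46 + 127.49 = 173.49 → 173
  G: 110 + 88.45 = 198.45 → 198
  B: 197 + 0.61×(255−197) = 197 + 35.38 = 232.38 → 232
rgb(173, 198, 232) = #adc6e8.

#adc6e8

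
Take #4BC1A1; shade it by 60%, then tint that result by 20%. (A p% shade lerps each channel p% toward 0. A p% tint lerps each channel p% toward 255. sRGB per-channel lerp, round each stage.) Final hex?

#4B7166

#4BC1A1 is rgb(75, 193, 161).
Per channel, c → c + 0.6(0 − c):
  R: 75 − 45 = 30 → 30
  G: 193 + 0.6×(0−193) = 193 − 115.8 = 77.2 → 77
  B: 161 + 0.6×(0−161) = 161 − 96.6 = 64.4 → 64
After the shade: rgb(30, 77, 64) = #1E4D40.
Lerp each channel 20% toward 255:
  R: 30 + 45 = 75 → 75
  G: 77 + 0.2×(255−77) = 77 + 35.6 = 112.6 → 113
  B: 64 + 0.2×(255−64) = 64 + 38.2 = 102.2 → 102
rgb(75, 113, 102) = #4B7166.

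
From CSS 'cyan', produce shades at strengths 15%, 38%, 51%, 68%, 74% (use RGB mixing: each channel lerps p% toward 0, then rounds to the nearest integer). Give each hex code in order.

CSS cyan is rgb(0, 255, 255).
15%: (0→0, 255 − 38.25 = 216.75→217, 255 − 38.25 = 216.75→217) → #00D9D9
38%: (0→0, 255 − 96.9 = 158.1→158, 255 − 96.9 = 158.1→158) → #009E9E
51%: (0→0, 255 − 130.05 = 124.95→125, 255 − 130.05 = 124.95→125) → #007D7D
68%: (0→0, 255 − 173.4 = 81.6→82, 255 − 173.4 = 81.6→82) → #005252
74%: (0→0, 255 − 188.7 = 66.3→66, 255 − 188.7 = 66.3→66) → #004242

#00D9D9, #009E9E, #007D7D, #005252, #004242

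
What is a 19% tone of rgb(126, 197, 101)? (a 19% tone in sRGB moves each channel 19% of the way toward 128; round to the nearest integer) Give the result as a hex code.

Lerp each channel 19% toward 128:
  R: 126 + 0.19×(128−126) = 126 + 0.38 = 126.38 → 126
  G: 197 − 13.11 = 183.89 → 184
  B: 101 + 0.19×(128−101) = 101 + 5.13 = 106.13 → 106
rgb(126, 184, 106) = #7EB86A.

#7EB86A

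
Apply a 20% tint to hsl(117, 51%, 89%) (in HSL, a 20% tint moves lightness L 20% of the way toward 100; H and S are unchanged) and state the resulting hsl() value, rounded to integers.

hsl(117, 51%, 91%)

L moves 20% from 89 toward 100: 89 + 2.2 = 91.2 → 91.
H and S are unchanged.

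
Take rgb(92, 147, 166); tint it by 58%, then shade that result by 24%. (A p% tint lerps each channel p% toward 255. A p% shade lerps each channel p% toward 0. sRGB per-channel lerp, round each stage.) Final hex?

#8ea0a6

A 58% tint moves each channel 58% toward 255:
  R: 92 + 94.54 = 186.54 → 187
  G: 147 + 0.58×(255−147) = 147 + 62.64 = 209.64 → 210
  B: 166 + 51.62 = 217.62 → 218
After the tint: rgb(187, 210, 218) = #bbd2da.
A 24% shade moves each channel 24% toward 0:
  R: 187 + 0.24×(0−187) = 187 − 44.88 = 142.12 → 142
  G: 210 + 0.24×(0−210) = 210 − 50.4 = 159.6 → 160
  B: 218 + 0.24×(0−218) = 218 − 52.32 = 165.68 → 166
rgb(142, 160, 166) = #8ea0a6.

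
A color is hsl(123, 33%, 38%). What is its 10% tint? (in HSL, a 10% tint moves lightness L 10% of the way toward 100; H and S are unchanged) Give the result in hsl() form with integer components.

hsl(123, 33%, 44%)

L moves 10% from 38 toward 100: 38 + 6.2 = 44.2 → 44.
H and S are unchanged.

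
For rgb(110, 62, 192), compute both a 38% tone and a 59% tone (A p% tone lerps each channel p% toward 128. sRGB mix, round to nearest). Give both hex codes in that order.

#7557a8, #79659a

38% tone:
  R: 110 + 6.84 = 116.84 → 117
  G: 62 + 0.38×(128−62) = 62 + 25.08 = 87.08 → 87
  B: 192 − 24.32 = 167.68 → 168
  → #7557a8
59% tone:
  R: 110 + 0.59×(128−110) = 110 + 10.62 = 120.62 → 121
  G: 62 + 38.94 = 100.94 → 101
  B: 192 + 0.59×(128−192) = 192 − 37.76 = 154.24 → 154
  → #79659a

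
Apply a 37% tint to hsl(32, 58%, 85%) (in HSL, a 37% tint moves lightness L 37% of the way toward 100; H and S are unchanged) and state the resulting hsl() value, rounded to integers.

hsl(32, 58%, 91%)

L moves 37% from 85 toward 100: 85 + 5.55 = 90.55 → 91.
H and S are unchanged.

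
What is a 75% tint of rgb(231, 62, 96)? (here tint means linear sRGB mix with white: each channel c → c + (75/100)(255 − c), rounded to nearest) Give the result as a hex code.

#F9CFD7

A 75% tint moves each channel 75% toward 255:
  R: 231 + 18 = 249 → 249
  G: 62 + 144.75 = 206.75 → 207
  B: 96 + 0.75×(255−96) = 96 + 119.25 = 215.25 → 215
rgb(249, 207, 215) = #F9CFD7.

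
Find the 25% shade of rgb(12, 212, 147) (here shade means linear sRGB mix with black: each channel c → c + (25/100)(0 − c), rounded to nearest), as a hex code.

Per channel, c → c + 0.25(0 − c):
  R: 12 − 3 = 9 → 9
  G: 212 + 0.25×(0−212) = 212 − 53 = 159 → 159
  B: 147 + 0.25×(0−147) = 147 − 36.75 = 110.25 → 110
rgb(9, 159, 110) = #099F6E.

#099F6E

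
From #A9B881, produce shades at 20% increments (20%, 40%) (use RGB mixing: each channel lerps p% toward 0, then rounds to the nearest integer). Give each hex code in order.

#A9B881 is rgb(169, 184, 129).
20%: (169 − 33.8 = 135.2→135, 184 − 36.8 = 147.2→147, 129 − 25.8 = 103.2→103) → #879367
40%: (169 − 67.6 = 101.4→101, 184 − 73.6 = 110.4→110, 129 − 51.6 = 77.4→77) → #656E4D

#879367, #656E4D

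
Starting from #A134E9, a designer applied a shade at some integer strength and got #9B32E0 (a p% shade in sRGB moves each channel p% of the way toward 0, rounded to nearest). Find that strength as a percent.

#A134E9 is rgb(161, 52, 233); #9B32E0 is rgb(155, 50, 224).
On the B channel (widest range): 224 ≈ 233 + (p/100)(0 − 233), so p ≈ 100×(224 − 233)/(0 − 233) = -900/-233 = 3.86.
p = 4 reproduces all three channels after rounding.

4%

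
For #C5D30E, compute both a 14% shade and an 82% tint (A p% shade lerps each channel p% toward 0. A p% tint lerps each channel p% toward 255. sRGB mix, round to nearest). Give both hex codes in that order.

#C5D30E is rgb(197, 211, 14).
14% shade:
  R: 197 − 27.58 = 169.42 → 169
  G: 211 + 0.14×(0−211) = 211 − 29.54 = 181.46 → 181
  B: 14 + 0.14×(0−14) = 14 − 1.96 = 12.04 → 12
  → #A9B50C
82% tint:
  R: 197 + 0.82×(255−197) = 197 + 47.56 = 244.56 → 245
  G: 211 + 0.82×(255−211) = 211 + 36.08 = 247.08 → 247
  B: 14 + 0.82×(255−14) = 14 + 197.62 = 211.62 → 212
  → #F5F7D4

#A9B50C, #F5F7D4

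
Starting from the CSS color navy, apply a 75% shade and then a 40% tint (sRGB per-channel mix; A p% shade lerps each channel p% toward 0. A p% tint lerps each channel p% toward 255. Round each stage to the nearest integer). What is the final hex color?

#666679

CSS navy is rgb(0, 0, 128).
Lerp each channel 75% toward 0:
  R: 0 + 0.75×(0−0) = 0 + 0 = 0 → 0
  G: 0 + 0 = 0 → 0
  B: 128 + 0.75×(0−128) = 128 − 96 = 32 → 32
After the shade: rgb(0, 0, 32) = #000020.
Lerp each channel 40% toward 255:
  R: 0 + 102 = 102 → 102
  G: 0 + 0.4×(255−0) = 0 + 102 = 102 → 102
  B: 32 + 0.4×(255−32) = 32 + 89.2 = 121.2 → 121
rgb(102, 102, 121) = #666679.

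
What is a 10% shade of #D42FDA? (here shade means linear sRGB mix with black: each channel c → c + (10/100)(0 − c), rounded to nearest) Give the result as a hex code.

#D42FDA is rgb(212, 47, 218).
Per channel, c → c + 0.1(0 − c):
  R: 212 + 0.1×(0−212) = 212 − 21.2 = 190.8 → 191
  G: 47 + 0.1×(0−47) = 47 − 4.7 = 42.3 → 42
  B: 218 + 0.1×(0−218) = 218 − 21.8 = 196.2 → 196
rgb(191, 42, 196) = #BF2AC4.

#BF2AC4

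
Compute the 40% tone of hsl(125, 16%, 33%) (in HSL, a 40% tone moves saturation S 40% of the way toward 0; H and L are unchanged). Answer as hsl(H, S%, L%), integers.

S moves 40% from 16 toward 0: 16 − 6.4 = 9.6 → 10.
H and L are unchanged.

hsl(125, 10%, 33%)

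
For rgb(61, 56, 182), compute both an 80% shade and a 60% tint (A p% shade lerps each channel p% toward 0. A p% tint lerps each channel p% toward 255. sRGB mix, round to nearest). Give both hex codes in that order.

80% shade:
  R: 61 + 0.8×(0−61) = 61 − 48.8 = 12.2 → 12
  G: 56 + 0.8×(0−56) = 56 − 44.8 = 11.2 → 11
  B: 182 + 0.8×(0−182) = 182 − 145.6 = 36.4 → 36
  → #0c0b24
60% tint:
  R: 61 + 0.6×(255−61) = 61 + 116.4 = 177.4 → 177
  G: 56 + 0.6×(255−56) = 56 + 119.4 = 175.4 → 175
  B: 182 + 43.8 = 225.8 → 226
  → #b1afe2

#0c0b24, #b1afe2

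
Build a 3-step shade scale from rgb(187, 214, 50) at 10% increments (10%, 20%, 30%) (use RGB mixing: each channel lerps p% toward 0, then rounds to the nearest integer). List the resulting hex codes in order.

10%: (187 − 18.7 = 168.3→168, 214 − 21.4 = 192.6→193, 50 − 5 = 45→45) → #a8c12d
20%: (187 − 37.4 = 149.6→150, 214 − 42.8 = 171.2→171, 50 − 10 = 40→40) → #96ab28
30%: (187 − 56.1 = 130.9→131, 214 − 64.2 = 149.8→150, 50 − 15 = 35→35) → #839623

#a8c12d, #96ab28, #839623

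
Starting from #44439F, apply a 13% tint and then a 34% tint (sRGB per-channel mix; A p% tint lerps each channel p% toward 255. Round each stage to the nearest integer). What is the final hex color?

#9393C8

#44439F is rgb(68, 67, 159).
Lerp each channel 13% toward 255:
  R: 68 + 0.13×(255−68) = 68 + 24.31 = 92.31 → 92
  G: 67 + 24.44 = 91.44 → 91
  B: 159 + 12.48 = 171.48 → 171
After the tint: rgb(92, 91, 171) = #5C5BAB.
A 34% tint moves each channel 34% toward 255:
  R: 92 + 0.34×(255−92) = 92 + 55.42 = 147.42 → 147
  G: 91 + 55.76 = 146.76 → 147
  B: 171 + 28.56 = 199.56 → 200
rgb(147, 147, 200) = #9393C8.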